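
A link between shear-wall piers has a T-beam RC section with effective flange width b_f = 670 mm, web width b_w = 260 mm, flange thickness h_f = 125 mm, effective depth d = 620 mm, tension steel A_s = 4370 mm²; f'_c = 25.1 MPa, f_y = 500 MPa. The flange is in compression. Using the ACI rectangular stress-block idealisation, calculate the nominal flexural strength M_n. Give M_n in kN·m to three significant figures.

Tension: T = A_s f_y = 4370 × 500 = 2185000 N.
Try a within the flange: a = T/(0.85 f'_c b_f) = 2185000/(0.85 × 25.1 × 670) = 152.86 mm.
a = 152.86 > h_f = 125 mm: the block extends into the web. Split into flange-overhang and web parts.
C_f = 0.85 f'_c (b_f − b_w) h_f = 0.85 × 25.1 × (670 − 260) × 125 = 1093419 N.
Remaining web compression depth: a_w = (T − C_f)/(0.85 f'_c b_w) = (2185000 − 1093419)/(0.85 × 25.1 × 260) = 196.78 mm.
M_n = C_f(d − h_f/2) + (T − C_f)(d − a_w/2) = 1093419 × (620 − 62.5) + 1091581 × (620 − 98.39) = 609.58 + 569.38 = 1178.96 × 10⁶ N·mm.
M_n = 1178.96 kN·m.

M_n ≈ 1180 kN·m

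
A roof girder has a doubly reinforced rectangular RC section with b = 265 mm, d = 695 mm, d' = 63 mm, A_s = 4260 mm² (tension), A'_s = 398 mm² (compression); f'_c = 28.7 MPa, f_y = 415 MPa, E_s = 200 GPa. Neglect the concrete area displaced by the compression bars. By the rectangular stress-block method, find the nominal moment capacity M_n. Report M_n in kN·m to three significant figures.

Assume both tension and compression steel yield.
Net tension couple steel: A_s − A'_s = 3862 mm².
a = (A_s − A'_s) f_y / (0.85 f'_c b) = 1602730/(0.85 × 28.7 × 265) = 247.92 mm.
c = a/β₁ = 247.92/0.845 = 293.40 mm; ε'_s = 0.003(c − d')/c = 0.0024 ≥ f_y/E_s = 0.0021, so compression steel does yield.
M_n = (A_s − A'_s) f_y (d − a/2) + A'_s f_y (d − d') = [1602730 × (695 − 123.96) + 165170 × (695 − 63)] × 10⁻⁶ = 915.22 + 104.39 = 1019.61 kN·m.

M_n ≈ 1020 kN·m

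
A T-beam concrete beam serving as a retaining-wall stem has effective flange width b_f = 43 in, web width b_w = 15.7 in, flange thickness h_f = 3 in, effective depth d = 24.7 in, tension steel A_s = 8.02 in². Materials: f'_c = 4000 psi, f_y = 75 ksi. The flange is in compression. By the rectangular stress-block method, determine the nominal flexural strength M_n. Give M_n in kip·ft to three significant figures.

Tension: T = A_s f_y = 8.02 × 75 = 601.5 kips.
Try a within the flange: a = T/(0.85 f'_c b_f) = 601.5/(0.85 × 4 × 43) = 4.114 in.
a = 4.114 > h_f = 3 in: the block extends into the web. Split into flange-overhang and web parts.
C_f = 0.85 f'_c (b_f − b_w) h_f = 0.85 × 4 × (43 − 15.7) × 3 = 278.5 kips.
Remaining web compression depth: a_w = (T − C_f)/(0.85 f'_c b_w) = (601.5 − 278.5)/(0.85 × 4 × 15.7) = 6.051 in.
M_n = C_f(d − h_f/2) + (T − C_f)(d − a_w/2) = 278.5 × (24.7 − 1.5) + 323 × (24.7 − 3.0255) = 6461.2 + 7000.9 = 13462.1 kip·in.
M_n = 13462.1/12 = 1121.84 kip·ft.

M_n ≈ 1120 kip·ft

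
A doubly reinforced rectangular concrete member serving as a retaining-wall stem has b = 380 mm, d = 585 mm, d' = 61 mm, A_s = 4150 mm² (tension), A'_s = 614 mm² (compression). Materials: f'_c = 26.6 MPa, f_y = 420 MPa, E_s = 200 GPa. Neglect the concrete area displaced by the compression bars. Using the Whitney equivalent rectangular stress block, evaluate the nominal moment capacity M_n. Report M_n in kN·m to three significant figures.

Assume both tension and compression steel yield.
Net tension couple steel: A_s − A'_s = 3536 mm².
a = (A_s − A'_s) f_y / (0.85 f'_c b) = 1485120/(0.85 × 26.6 × 380) = 172.85 mm.
c = a/β₁ = 172.85/0.85 = 203.35 mm; ε'_s = 0.003(c − d')/c = 0.0021 ≥ f_y/E_s = 0.0021, so compression steel does yield.
M_n = (A_s − A'_s) f_y (d − a/2) + A'_s f_y (d − d') = [1485120 × (585 − 86.425) + 257880 × (585 − 61)] × 10⁻⁶ = 740.44 + 135.13 = 875.57 kN·m.

M_n ≈ 876 kN·m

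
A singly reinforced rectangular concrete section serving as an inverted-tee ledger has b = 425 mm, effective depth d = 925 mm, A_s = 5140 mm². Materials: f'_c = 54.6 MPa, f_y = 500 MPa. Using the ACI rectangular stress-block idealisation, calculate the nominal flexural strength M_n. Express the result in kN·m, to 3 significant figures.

M_n ≈ 2210 kN·m

T = A_s f_y = 5140 × 500 = 2570000 N = 2570 kN.
From C = T: a = T/(0.85 f'_c b) = 2570000/(0.85 × 54.6 × 425) = 130.30 mm.
M_n = T(d − a/2) = 2570 kN × (925 − 65.15) mm = 2209.81 kN·m.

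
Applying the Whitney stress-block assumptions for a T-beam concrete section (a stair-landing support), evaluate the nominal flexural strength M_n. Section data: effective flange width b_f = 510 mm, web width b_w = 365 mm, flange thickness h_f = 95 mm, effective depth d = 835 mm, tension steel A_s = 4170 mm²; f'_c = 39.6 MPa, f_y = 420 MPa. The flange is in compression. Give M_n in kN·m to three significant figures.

M_n ≈ 1370 kN·m

Tension: T = A_s f_y = 4170 × 420 = 1751400 N.
Try a within the flange: a = T/(0.85 f'_c b_f) = 1751400/(0.85 × 39.6 × 510) = 102.02 mm.
a = 102.02 > h_f = 95 mm: the block extends into the web. Split into flange-overhang and web parts.
C_f = 0.85 f'_c (b_f − b_w) h_f = 0.85 × 39.6 × (510 − 365) × 95 = 463667 N.
Remaining web compression depth: a_w = (T − C_f)/(0.85 f'_c b_w) = (1751400 − 463667)/(0.85 × 39.6 × 365) = 104.81 mm.
M_n = C_f(d − h_f/2) + (T − C_f)(d − a_w/2) = 463667 × (835 − 47.5) + 1287733 × (835 − 52.405) = 365.14 + 1007.77 = 1372.91 × 10⁶ N·mm.
M_n = 1372.91 kN·m.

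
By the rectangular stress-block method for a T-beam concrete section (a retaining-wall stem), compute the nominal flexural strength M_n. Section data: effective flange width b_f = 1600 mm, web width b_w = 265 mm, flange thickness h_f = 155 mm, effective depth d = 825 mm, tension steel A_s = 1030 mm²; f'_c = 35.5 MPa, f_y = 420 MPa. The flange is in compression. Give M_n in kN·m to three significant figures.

M_n ≈ 355 kN·m

Tension: T = A_s f_y = 1030 × 420 = 432600 N.
Try a within the flange: a = T/(0.85 f'_c b_f) = 432600/(0.85 × 35.5 × 1600) = 8.96 mm.
Since a = 8.96 ≤ h_f = 155 mm, the stress block lies entirely in the flange; analyse as a rectangular beam of width b_f.
M_n = T(d − a/2) = 432600 × (825 − 4.48) = 354.96 × 10⁶ N·mm.
M_n = 354.96 kN·m.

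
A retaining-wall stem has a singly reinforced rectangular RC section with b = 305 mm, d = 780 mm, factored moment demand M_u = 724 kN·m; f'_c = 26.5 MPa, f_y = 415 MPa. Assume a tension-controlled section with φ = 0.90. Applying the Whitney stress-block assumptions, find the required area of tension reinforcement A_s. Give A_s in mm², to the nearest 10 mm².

A_s ≈ 2790 mm²

M_n = M_u/φ = 724/0.90 = 804.444 kN·m.
With M_n = 0.85 f'_c a b (d − a/2), solve the quadratic for a:
a = d − √(d² − 2M_n/(0.85 f'_c b)) = 780 − √(780² − 2 × 804.444×10⁶/(0.85 × 26.5 × 305)) = 168.27 mm.
A_s = 0.85 f'_c a b / f_y = 0.85 × 26.5 × 168.27 × 305 / 415 = 2785.6 mm².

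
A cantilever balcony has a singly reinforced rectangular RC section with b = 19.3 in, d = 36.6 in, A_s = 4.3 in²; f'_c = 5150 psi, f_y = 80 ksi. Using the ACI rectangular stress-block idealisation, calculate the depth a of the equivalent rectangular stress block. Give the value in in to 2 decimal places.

a ≈ 4.07 in

T = A_s f_y = 4.3 × 80 = 344 kips.
a = T/(0.85 f'_c b) = 344/(0.85 × 5.15 × 19.3) = 4.07 in.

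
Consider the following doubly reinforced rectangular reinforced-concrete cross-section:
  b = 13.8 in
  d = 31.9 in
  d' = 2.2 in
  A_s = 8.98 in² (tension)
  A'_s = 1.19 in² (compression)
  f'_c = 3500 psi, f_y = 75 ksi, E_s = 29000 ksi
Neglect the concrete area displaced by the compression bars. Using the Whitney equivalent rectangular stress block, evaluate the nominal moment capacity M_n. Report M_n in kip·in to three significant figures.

M_n ≈ 17100 kip·in

Assume both steels yield.
a = (A_s − A'_s) f_y/(0.85 f'_c b) = (8.98 − 1.19) × 75/(0.85 × 3.5 × 13.8) = 14.231 in.
c = a/β₁ = 14.231/0.85 = 16.742 in; ε'_s = 0.003(c − d')/c = 0.0026 ≥ ε_y = 0.0026, so the compression steel yields.
M_n = (A_s − A'_s) f_y (d − a/2) + A'_s f_y (d − d') = 584.25 × (31.9 − 7.1155) + 89.25 × (31.9 − 2.2) = 14480.3 + 2650.7 = 17131.0 kip·in.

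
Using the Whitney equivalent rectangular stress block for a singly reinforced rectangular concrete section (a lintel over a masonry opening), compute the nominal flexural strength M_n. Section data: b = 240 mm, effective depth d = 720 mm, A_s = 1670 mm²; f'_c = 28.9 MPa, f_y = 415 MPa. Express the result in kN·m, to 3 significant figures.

M_n ≈ 458 kN·m

T = A_s f_y = 1670 × 415 = 693050 N = 693.05 kN.
From C = T: a = T/(0.85 f'_c b) = 693050/(0.85 × 28.9 × 240) = 117.55 mm.
M_n = T(d − a/2) = 693.05 kN × (720 − 58.775) mm = 458.26 kN·m.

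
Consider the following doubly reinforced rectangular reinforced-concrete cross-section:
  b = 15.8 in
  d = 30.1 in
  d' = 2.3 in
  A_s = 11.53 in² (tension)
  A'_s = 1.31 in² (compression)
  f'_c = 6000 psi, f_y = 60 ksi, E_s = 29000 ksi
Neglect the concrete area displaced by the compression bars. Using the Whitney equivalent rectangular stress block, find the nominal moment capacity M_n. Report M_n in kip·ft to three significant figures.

Assume both steels yield.
a = (A_s − A'_s) f_y/(0.85 f'_c b) = (11.53 − 1.31) × 60/(0.85 × 6 × 15.8) = 7.610 in.
c = a/β₁ = 7.610/0.75 = 10.147 in; ε'_s = 0.003(c − d')/c = 0.0023 ≥ ε_y = 0.0021, so the compression steel yields.
M_n = (A_s − A'_s) f_y (d − a/2) + A'_s f_y (d − d') = 613.2 × (30.1 − 3.805) + 78.6 × (30.1 − 2.3) = 16124.1 + 2185.1 = 18309.2 kip·in = 18309.2/12 = 1525.77 kip·ft.

M_n ≈ 1530 kip·ft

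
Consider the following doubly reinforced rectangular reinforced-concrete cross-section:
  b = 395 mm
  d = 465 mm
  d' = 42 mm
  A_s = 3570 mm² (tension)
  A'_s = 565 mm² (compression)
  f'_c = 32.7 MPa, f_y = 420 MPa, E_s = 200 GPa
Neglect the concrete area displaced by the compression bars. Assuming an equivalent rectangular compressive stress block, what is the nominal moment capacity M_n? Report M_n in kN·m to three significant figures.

Assume both tension and compression steel yield.
Net tension couple steel: A_s − A'_s = 3005 mm².
a = (A_s − A'_s) f_y / (0.85 f'_c b) = 1262100/(0.85 × 32.7 × 395) = 114.96 mm.
c = a/β₁ = 114.96/0.816 = 140.88 mm; ε'_s = 0.003(c − d')/c = 0.0021 ≥ f_y/E_s = 0.0021, so compression steel does yield.
M_n = (A_s − A'_s) f_y (d − a/2) + A'_s f_y (d − d') = [1262100 × (465 − 57.48) + 237300 × (465 − 42)] × 10⁻⁶ = 514.33 + 100.38 = 614.71 kN·m.

M_n ≈ 615 kN·m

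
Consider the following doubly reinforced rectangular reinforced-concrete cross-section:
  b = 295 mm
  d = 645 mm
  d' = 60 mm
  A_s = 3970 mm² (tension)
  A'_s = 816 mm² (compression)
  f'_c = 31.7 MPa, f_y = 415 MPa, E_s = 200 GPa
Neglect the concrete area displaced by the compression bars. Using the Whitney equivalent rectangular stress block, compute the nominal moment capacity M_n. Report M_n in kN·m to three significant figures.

Assume both tension and compression steel yield.
Net tension couple steel: A_s − A'_s = 3154 mm².
a = (A_s − A'_s) f_y / (0.85 f'_c b) = 1308910/(0.85 × 31.7 × 295) = 164.67 mm.
c = a/β₁ = 164.67/0.824 = 199.84 mm; ε'_s = 0.003(c − d')/c = 0.0021 ≥ f_y/E_s = 0.0021, so compression steel does yield.
M_n = (A_s − A'_s) f_y (d − a/2) + A'_s f_y (d − d') = [1308910 × (645 − 82.335) + 338640 × (645 − 60)] × 10⁻⁶ = 736.48 + 198.10 = 934.58 kN·m.

M_n ≈ 935 kN·m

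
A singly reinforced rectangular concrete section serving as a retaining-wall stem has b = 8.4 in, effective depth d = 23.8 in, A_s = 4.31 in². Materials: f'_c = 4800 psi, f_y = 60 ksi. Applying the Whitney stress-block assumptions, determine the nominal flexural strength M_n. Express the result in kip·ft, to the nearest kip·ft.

T = A_s f_y = 4.31 × 60 = 258.6 kips.
a = T/(0.85 f'_c b) = 258.6/(0.85 × 4.8 × 8.4) = 7.546 in.
M_n = T(d − a/2) = 258.6 × (23.8 − 3.773) = 5179.0 kip·in = 5179.0/12 = 431.58 kip·ft.

M_n ≈ 432 kip·ft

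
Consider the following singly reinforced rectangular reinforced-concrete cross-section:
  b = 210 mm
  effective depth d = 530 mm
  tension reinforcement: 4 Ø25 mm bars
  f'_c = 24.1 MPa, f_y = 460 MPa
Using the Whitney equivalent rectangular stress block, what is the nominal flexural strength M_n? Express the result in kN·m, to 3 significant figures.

A_s = 4 × 491 = 1964 mm².
T = A_s f_y = 1964 × 460 = 903440 N = 903.44 kN.
From C = T: a = T/(0.85 f'_c b) = 903440/(0.85 × 24.1 × 210) = 210.01 mm.
M_n = T(d − a/2) = 903.44 kN × (530 − 105.005) mm = 383.96 kN·m.

M_n ≈ 384 kN·m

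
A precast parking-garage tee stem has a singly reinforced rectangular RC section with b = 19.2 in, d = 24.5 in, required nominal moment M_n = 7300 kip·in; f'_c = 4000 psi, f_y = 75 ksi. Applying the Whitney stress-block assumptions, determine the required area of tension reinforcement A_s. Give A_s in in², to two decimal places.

A_s ≈ 4.43 in²

From M_n = 0.85 f'_c a b (d − a/2):
a = d − √(d² − 2M_n/(0.85 f'_c b)) = 24.5 − √(24.5² − 2 × 7300/(0.85 × 4 × 19.2)) = 5.094 in.
A_s = 0.85 f'_c a b / f_y = 0.85 × 4 × 5.094 × 19.2 / 75 = 4.434 in².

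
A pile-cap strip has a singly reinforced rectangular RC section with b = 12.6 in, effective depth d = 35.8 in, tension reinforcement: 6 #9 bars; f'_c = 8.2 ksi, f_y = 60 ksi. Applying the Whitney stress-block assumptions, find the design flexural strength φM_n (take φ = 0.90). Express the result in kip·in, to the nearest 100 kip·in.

A_s = 6 × 1 = 6 in².
T = A_s f_y = 6 × 60 = 360 kips.
a = T/(0.85 f'_c b) = 360/(0.85 × 8.2 × 12.6) = 4.099 in.
M_n = T(d − a/2) = 360 × (35.8 − 2.0495) = 12150.2 kip·in.
φM_n = 0.90 × 12150.2 = 10935.2 kip·in.

φM_n ≈ 10900 kip·in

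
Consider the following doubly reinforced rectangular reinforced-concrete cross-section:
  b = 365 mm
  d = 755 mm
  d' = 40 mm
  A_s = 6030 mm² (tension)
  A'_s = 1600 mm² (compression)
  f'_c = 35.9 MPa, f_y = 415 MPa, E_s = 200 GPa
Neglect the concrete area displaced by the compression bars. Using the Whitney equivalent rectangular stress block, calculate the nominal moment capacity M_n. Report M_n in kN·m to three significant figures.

Assume both tension and compression steel yield.
Net tension couple steel: A_s − A'_s = 4430 mm².
a = (A_s − A'_s) f_y / (0.85 f'_c b) = 1838450/(0.85 × 35.9 × 365) = 165.06 mm.
c = a/β₁ = 165.06/0.794 = 207.88 mm; ε'_s = 0.003(c − d')/c = 0.0024 ≥ f_y/E_s = 0.0021, so compression steel does yield.
M_n = (A_s − A'_s) f_y (d − a/2) + A'_s f_y (d − d') = [1838450 × (755 − 82.53) + 664000 × (755 − 40)] × 10⁻⁶ = 1236.30 + 474.76 = 1711.06 kN·m.

M_n ≈ 1710 kN·m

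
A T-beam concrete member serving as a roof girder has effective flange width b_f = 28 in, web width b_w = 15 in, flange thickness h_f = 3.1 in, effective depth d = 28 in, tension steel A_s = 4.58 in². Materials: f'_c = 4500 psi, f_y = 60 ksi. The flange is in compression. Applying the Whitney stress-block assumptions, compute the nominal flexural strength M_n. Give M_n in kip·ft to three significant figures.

Tension: T = A_s f_y = 4.58 × 60 = 274.8 kips.
Try a within the flange: a = T/(0.85 f'_c b_f) = 274.8/(0.85 × 4.5 × 28) = 2.566 in.
Since a = 2.566 ≤ h_f = 3.1 in, the stress block lies entirely in the flange; analyse as a rectangular beam of width b_f.
M_n = T(d − a/2) = 274.8 × (28 − 1.283) = 7341.8 kip·in.
M_n = 7341.8/12 = 611.82 kip·ft.

M_n ≈ 612 kip·ft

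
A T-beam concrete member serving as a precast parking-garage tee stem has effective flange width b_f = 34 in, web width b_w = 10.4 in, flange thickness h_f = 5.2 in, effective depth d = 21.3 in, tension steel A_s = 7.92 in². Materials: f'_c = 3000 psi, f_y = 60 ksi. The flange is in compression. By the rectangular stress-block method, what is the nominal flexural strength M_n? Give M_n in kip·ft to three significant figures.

Tension: T = A_s f_y = 7.92 × 60 = 475.2 kips.
Try a within the flange: a = T/(0.85 f'_c b_f) = 475.2/(0.85 × 3 × 34) = 5.481 in.
a = 5.481 > h_f = 5.2 in: the block extends into the web. Split into flange-overhang and web parts.
C_f = 0.85 f'_c (b_f − b_w) h_f = 0.85 × 3 × (34 − 10.4) × 5.2 = 312.9 kips.
Remaining web compression depth: a_w = (T − C_f)/(0.85 f'_c b_w) = (475.2 − 312.9)/(0.85 × 3 × 10.4) = 6.120 in.
M_n = C_f(d − h_f/2) + (T − C_f)(d − a_w/2) = 312.9 × (21.3 − 2.6) + 162.3 × (21.3 − 3.06) = 5851.2 + 2960.4 = 8811.6 kip·in.
M_n = 8811.6/12 = 734.30 kip·ft.

M_n ≈ 734 kip·ft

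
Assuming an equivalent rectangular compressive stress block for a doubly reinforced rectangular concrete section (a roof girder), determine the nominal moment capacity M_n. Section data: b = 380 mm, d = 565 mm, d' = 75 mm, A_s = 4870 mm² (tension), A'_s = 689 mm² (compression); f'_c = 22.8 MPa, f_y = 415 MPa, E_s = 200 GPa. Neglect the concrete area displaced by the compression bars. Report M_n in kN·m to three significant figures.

M_n ≈ 916 kN·m

Assume both tension and compression steel yield.
Net tension couple steel: A_s − A'_s = 4181 mm².
a = (A_s − A'_s) f_y / (0.85 f'_c b) = 1735115/(0.85 × 22.8 × 380) = 235.61 mm.
c = a/β₁ = 235.61/0.85 = 277.19 mm; ε'_s = 0.003(c − d')/c = 0.0022 ≥ f_y/E_s = 0.0021, so compression steel does yield.
M_n = (A_s − A'_s) f_y (d − a/2) + A'_s f_y (d − d') = [1735115 × (565 − 117.805) + 285935 × (565 − 75)] × 10⁻⁶ = 775.93 + 140.11 = 916.04 kN·m.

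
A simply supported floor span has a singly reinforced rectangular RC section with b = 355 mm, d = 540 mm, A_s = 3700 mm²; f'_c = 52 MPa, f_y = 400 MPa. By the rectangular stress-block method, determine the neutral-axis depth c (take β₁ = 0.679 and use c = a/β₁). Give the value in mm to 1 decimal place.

c ≈ 138.9 mm

T = A_s f_y = 3700 × 400 = 1480000 N = 1480 kN.
Setting C = 0.85 f'_c a b equal to T: a = 1480000/(0.85 × 52 × 355) = 94.322 mm.
With β₁ = 0.679, c = a/β₁ = 94.322/0.679 = 138.9 mm.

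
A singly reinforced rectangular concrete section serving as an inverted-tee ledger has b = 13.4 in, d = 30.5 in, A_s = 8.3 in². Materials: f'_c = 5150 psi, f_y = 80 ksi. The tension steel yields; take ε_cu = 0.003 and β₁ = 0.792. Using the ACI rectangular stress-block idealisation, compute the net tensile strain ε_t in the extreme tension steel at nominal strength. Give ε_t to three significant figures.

a = A_s f_y/(0.85 f'_c b) = 11.320 in.
β₁ = 0.792, so c = a/β₁ = 11.320/0.792 = 14.293 in.
From the linear strain diagram with ε_cu = 0.003: ε_t = 0.003 (d − c)/c = 0.003 × (30.5 − 14.293)/14.293 = 0.00340.
ε_t < 0.004 — the section is over-reinforced for flexure under ACI limits.

ε_t ≈ 0.00340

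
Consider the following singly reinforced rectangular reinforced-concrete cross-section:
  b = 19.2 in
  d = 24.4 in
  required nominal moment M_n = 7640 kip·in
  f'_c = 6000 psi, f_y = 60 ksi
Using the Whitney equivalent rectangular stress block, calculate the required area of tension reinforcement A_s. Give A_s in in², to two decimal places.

A_s ≈ 5.61 in²

From M_n = 0.85 f'_c a b (d − a/2):
a = d − √(d² − 2M_n/(0.85 f'_c b)) = 24.4 − √(24.4² − 2 × 7640/(0.85 × 6 × 19.2)) = 3.440 in.
A_s = 0.85 f'_c a b / f_y = 0.85 × 6 × 3.440 × 19.2 / 60 = 5.614 in².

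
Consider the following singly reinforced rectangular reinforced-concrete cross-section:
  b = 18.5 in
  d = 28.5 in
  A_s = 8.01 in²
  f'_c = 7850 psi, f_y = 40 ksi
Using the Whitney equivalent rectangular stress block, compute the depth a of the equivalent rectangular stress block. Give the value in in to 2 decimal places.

a ≈ 2.60 in

T = A_s f_y = 8.01 × 40 = 320.4 kips.
a = T/(0.85 f'_c b) = 320.4/(0.85 × 7.85 × 18.5) = 2.60 in.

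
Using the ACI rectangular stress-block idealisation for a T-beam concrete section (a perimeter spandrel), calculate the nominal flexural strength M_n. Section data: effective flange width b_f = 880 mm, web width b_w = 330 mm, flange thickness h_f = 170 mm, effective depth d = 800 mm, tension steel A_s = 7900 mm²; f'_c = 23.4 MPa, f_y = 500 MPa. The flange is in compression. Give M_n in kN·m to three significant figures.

Tension: T = A_s f_y = 7900 × 500 = 3950000 N.
Try a within the flange: a = T/(0.85 f'_c b_f) = 3950000/(0.85 × 23.4 × 880) = 225.67 mm.
a = 225.67 > h_f = 170 mm: the block extends into the web. Split into flange-overhang and web parts.
C_f = 0.85 f'_c (b_f − b_w) h_f = 0.85 × 23.4 × (880 − 330) × 170 = 1859715 N.
Remaining web compression depth: a_w = (T − C_f)/(0.85 f'_c b_w) = (3950000 − 1859715)/(0.85 × 23.4 × 330) = 318.46 mm.
M_n = C_f(d − h_f/2) + (T − C_f)(d − a_w/2) = 1859715 × (800 − 85) + 2090285 × (800 − 159.23) = 1329.70 + 1339.39 = 2669.09 × 10⁶ N·mm.
M_n = 2669.09 kN·m.

M_n ≈ 2670 kN·m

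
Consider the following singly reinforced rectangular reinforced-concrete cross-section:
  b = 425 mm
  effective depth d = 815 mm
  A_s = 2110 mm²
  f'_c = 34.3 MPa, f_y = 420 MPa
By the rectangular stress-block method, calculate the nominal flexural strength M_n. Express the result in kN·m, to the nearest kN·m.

T = A_s f_y = 2110 × 420 = 886200 N = 886.2 kN.
From C = T: a = T/(0.85 f'_c b) = 886200/(0.85 × 34.3 × 425) = 71.52 mm.
M_n = T(d − a/2) = 886.2 kN × (815 − 35.76) mm = 690.56 kN·m.

M_n ≈ 691 kN·m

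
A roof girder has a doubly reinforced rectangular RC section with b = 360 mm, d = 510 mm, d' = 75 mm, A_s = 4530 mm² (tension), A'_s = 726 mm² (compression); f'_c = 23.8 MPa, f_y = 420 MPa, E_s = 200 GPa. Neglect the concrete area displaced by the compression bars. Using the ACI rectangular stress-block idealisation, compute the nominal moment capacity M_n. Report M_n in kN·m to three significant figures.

M_n ≈ 772 kN·m

Assume both tension and compression steel yield.
Net tension couple steel: A_s − A'_s = 3804 mm².
a = (A_s − A'_s) f_y / (0.85 f'_c b) = 1597680/(0.85 × 23.8 × 360) = 219.38 mm.
c = a/β₁ = 219.38/0.85 = 258.09 mm; ε'_s = 0.003(c − d')/c = 0.0021 ≥ f_y/E_s = 0.0021, so compression steel does yield.
M_n = (A_s − A'_s) f_y (d − a/2) + A'_s f_y (d − d') = [1597680 × (510 − 109.69) + 304920 × (510 − 75)] × 10⁻⁶ = 639.57 + 132.64 = 772.21 kN·m.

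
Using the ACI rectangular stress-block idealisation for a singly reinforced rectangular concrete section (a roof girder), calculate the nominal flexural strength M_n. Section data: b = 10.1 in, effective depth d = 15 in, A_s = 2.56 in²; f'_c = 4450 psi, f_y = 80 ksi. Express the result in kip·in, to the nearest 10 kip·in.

T = A_s f_y = 2.56 × 80 = 204.8 kips.
a = T/(0.85 f'_c b) = 204.8/(0.85 × 4.45 × 10.1) = 5.361 in.
M_n = T(d − a/2) = 204.8 × (15 − 2.6805) = 2523.0 kip·in.

M_n ≈ 2520 kip·in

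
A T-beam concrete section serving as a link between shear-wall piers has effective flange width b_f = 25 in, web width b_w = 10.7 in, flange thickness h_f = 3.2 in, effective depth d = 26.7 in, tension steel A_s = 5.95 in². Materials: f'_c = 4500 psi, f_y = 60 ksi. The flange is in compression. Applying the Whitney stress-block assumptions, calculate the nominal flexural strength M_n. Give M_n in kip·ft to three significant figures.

Tension: T = A_s f_y = 5.95 × 60 = 357 kips.
Try a within the flange: a = T/(0.85 f'_c b_f) = 357/(0.85 × 4.5 × 25) = 3.733 in.
a = 3.733 > h_f = 3.2 in: the block extends into the web. Split into flange-overhang and web parts.
C_f = 0.85 f'_c (b_f − b_w) h_f = 0.85 × 4.5 × (25 − 10.7) × 3.2 = 175.0 kips.
Remaining web compression depth: a_w = (T − C_f)/(0.85 f'_c b_w) = (357 − 175.0)/(0.85 × 4.5 × 10.7) = 4.447 in.
M_n = C_f(d − h_f/2) + (T − C_f)(d − a_w/2) = 175.0 × (26.7 − 1.6) + 182 × (26.7 − 2.2235) = 4392.5 + 4454.7 = 8847.2 kip·in.
M_n = 8847.2/12 = 737.27 kip·ft.

M_n ≈ 737 kip·ft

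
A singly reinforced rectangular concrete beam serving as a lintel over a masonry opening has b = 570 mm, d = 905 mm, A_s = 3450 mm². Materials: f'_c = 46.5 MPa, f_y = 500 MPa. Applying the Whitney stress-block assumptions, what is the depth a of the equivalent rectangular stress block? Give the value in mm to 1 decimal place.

a ≈ 76.6 mm

T = A_s f_y = 3450 × 500 = 1725000 N = 1725 kN.
Setting C = 0.85 f'_c a b equal to T: a = 1725000/(0.85 × 46.5 × 570) = 76.6 mm.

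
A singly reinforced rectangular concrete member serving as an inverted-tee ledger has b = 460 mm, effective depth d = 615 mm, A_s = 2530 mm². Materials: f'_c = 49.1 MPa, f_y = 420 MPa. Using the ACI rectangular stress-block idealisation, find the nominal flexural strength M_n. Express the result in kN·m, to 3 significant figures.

M_n ≈ 624 kN·m

T = A_s f_y = 2530 × 420 = 1062600 N = 1062.6 kN.
From C = T: a = T/(0.85 f'_c b) = 1062600/(0.85 × 49.1 × 460) = 55.35 mm.
M_n = T(d − a/2) = 1062.6 kN × (615 − 27.675) mm = 624.09 kN·m.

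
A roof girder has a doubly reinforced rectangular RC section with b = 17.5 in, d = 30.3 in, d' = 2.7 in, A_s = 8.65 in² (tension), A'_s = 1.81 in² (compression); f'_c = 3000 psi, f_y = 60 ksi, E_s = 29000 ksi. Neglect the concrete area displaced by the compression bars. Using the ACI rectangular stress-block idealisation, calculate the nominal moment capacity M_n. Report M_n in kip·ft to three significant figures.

Assume both steels yield.
a = (A_s − A'_s) f_y/(0.85 f'_c b) = (8.65 − 1.81) × 60/(0.85 × 3 × 17.5) = 9.197 in.
c = a/β₁ = 9.197/0.85 = 10.820 in; ε'_s = 0.003(c − d')/c = 0.0023 ≥ ε_y = 0.0021, so the compression steel yields.
M_n = (A_s − A'_s) f_y (d − a/2) + A'_s f_y (d − d') = 410.4 × (30.3 − 4.5985) + 108.6 × (30.3 − 2.7) = 10547.9 + 2997.4 = 13545.3 kip·in = 13545.3/12 = 1128.78 kip·ft.

M_n ≈ 1130 kip·ft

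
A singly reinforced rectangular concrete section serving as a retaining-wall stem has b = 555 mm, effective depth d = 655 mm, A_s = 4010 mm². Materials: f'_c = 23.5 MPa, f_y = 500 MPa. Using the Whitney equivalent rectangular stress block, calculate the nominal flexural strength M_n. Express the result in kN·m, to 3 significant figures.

M_n ≈ 1130 kN·m

T = A_s f_y = 4010 × 500 = 2005000 N = 2005 kN.
From C = T: a = T/(0.85 f'_c b) = 2005000/(0.85 × 23.5 × 555) = 180.86 mm.
M_n = T(d − a/2) = 2005 kN × (655 − 90.43) mm = 1131.96 kN·m.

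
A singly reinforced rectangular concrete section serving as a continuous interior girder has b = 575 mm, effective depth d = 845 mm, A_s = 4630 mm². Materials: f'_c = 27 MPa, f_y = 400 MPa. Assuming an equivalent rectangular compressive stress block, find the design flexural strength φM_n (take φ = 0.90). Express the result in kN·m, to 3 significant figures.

φM_n ≈ 1290 kN·m

T = A_s f_y = 4630 × 400 = 1852000 N = 1852 kN.
From C = T: a = T/(0.85 f'_c b) = 1852000/(0.85 × 27 × 575) = 140.34 mm.
M_n = T(d − a/2) = 1852 kN × (845 − 70.17) mm = 1434.99 kN·m.
φM_n = 0.90 × 1434.99 = 1291.49 kN·m.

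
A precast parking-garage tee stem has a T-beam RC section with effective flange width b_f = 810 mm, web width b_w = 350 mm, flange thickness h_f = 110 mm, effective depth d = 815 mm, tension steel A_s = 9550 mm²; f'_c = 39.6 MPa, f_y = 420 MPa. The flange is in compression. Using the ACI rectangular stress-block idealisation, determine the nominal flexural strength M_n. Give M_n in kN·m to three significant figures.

Tension: T = A_s f_y = 9550 × 420 = 4011000 N.
Try a within the flange: a = T/(0.85 f'_c b_f) = 4011000/(0.85 × 39.6 × 810) = 147.11 mm.
a = 147.11 > h_f = 110 mm: the block extends into the web. Split into flange-overhang and web parts.
C_f = 0.85 f'_c (b_f − b_w) h_f = 0.85 × 39.6 × (810 − 350) × 110 = 1703196 N.
Remaining web compression depth: a_w = (T − C_f)/(0.85 f'_c b_w) = (4011000 − 1703196)/(0.85 × 39.6 × 350) = 195.89 mm.
M_n = C_f(d − h_f/2) + (T − C_f)(d − a_w/2) = 1703196 × (815 − 55) + 2307804 × (815 − 97.945) = 1294.43 + 1654.82 = 2949.25 × 10⁶ N·mm.
M_n = 2949.25 kN·m.

M_n ≈ 2950 kN·m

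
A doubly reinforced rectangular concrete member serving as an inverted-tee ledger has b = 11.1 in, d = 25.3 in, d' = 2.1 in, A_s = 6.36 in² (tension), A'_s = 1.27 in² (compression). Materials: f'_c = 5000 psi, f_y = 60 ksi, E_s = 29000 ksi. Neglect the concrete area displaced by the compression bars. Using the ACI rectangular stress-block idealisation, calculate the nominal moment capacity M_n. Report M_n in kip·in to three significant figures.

Assume both steels yield.
a = (A_s − A'_s) f_y/(0.85 f'_c b) = (6.36 − 1.27) × 60/(0.85 × 5 × 11.1) = 6.474 in.
c = a/β₁ = 6.474/0.8 = 8.093 in; ε'_s = 0.003(c − d')/c = 0.0022 ≥ ε_y = 0.0021, so the compression steel yields.
M_n = (A_s − A'_s) f_y (d − a/2) + A'_s f_y (d − d') = 305.4 × (25.3 − 3.237) + 76.2 × (25.3 − 2.1) = 6738.0 + 1767.8 = 8505.8 kip·in.

M_n ≈ 8510 kip·in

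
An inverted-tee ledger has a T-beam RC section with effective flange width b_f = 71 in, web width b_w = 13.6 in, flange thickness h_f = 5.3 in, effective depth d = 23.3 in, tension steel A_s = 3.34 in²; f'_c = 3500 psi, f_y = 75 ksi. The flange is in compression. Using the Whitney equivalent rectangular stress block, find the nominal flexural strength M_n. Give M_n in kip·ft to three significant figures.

Tension: T = A_s f_y = 3.34 × 75 = 250.5 kips.
Try a within the flange: a = T/(0.85 f'_c b_f) = 250.5/(0.85 × 3.5 × 71) = 1.186 in.
Since a = 1.186 ≤ h_f = 5.3 in, the stress block lies entirely in the flange; analyse as a rectangular beam of width b_f.
M_n = T(d − a/2) = 250.5 × (23.3 − 0.593) = 5688.1 kip·in.
M_n = 5688.1/12 = 474.01 kip·ft.

M_n ≈ 474 kip·ft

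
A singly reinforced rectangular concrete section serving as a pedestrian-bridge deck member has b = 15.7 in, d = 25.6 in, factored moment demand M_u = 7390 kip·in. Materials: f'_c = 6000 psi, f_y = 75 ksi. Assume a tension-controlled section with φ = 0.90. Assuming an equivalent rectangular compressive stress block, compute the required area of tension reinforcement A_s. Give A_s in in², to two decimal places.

A_s ≈ 4.68 in²

M_n = M_u/φ = 7390/0.90 = 8211.11 kip·in.
From M_n = 0.85 f'_c a b (d − a/2):
a = d − √(d² − 2M_n/(0.85 f'_c b)) = 25.6 − √(25.6² − 2 × 8211.11/(0.85 × 6 × 15.7)) = 4.381 in.
A_s = 0.85 f'_c a b / f_y = 0.85 × 6 × 4.381 × 15.7 / 75 = 4.677 in².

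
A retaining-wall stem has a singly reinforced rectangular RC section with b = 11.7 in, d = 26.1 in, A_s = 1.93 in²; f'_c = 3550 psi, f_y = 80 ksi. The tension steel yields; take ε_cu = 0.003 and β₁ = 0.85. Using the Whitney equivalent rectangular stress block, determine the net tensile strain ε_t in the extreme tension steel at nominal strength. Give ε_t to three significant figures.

ε_t ≈ 0.0122

a = A_s f_y/(0.85 f'_c b) = 4.373 in.
β₁ = 0.85, so c = a/β₁ = 4.373/0.85 = 5.145 in.
From the linear strain diagram with ε_cu = 0.003: ε_t = 0.003 (d − c)/c = 0.003 × (26.1 − 5.145)/5.145 = 0.0122.
Since ε_t ≥ 0.005, the section is tension-controlled.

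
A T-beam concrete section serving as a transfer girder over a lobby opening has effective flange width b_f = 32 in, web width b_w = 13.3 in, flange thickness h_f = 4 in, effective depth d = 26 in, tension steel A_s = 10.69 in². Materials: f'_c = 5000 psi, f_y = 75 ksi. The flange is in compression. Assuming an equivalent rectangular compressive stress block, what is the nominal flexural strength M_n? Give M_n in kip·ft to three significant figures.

M_n ≈ 1510 kip·ft

Tension: T = A_s f_y = 10.69 × 75 = 801.75 kips.
Try a within the flange: a = T/(0.85 f'_c b_f) = 801.75/(0.85 × 5 × 32) = 5.895 in.
a = 5.895 > h_f = 4 in: the block extends into the web. Split into flange-overhang and web parts.
C_f = 0.85 f'_c (b_f − b_w) h_f = 0.85 × 5 × (32 − 13.3) × 4 = 317.9 kips.
Remaining web compression depth: a_w = (T − C_f)/(0.85 f'_c b_w) = (801.75 − 317.9)/(0.85 × 5 × 13.3) = 8.560 in.
M_n = C_f(d − h_f/2) + (T − C_f)(d − a_w/2) = 317.9 × (26 − 2) + 483.85 × (26 − 4.28) = 7629.6 + 10509.2 = 18138.8 kip·in.
M_n = 18138.8/12 = 1511.57 kip·ft.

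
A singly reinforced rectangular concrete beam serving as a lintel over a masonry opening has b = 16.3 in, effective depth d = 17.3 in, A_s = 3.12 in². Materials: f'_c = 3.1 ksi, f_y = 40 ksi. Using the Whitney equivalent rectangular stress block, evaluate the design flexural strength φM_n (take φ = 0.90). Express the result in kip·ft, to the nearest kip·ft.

φM_n ≈ 148 kip·ft

T = A_s f_y = 3.12 × 40 = 124.8 kips.
a = T/(0.85 f'_c b) = 124.8/(0.85 × 3.1 × 16.3) = 2.906 in.
M_n = T(d − a/2) = 124.8 × (17.3 − 1.453) = 1977.7 kip·in = 1977.7/12 = 164.81 kip·ft.
φM_n = 0.90 × 164.81 = 148.33 kip·ft.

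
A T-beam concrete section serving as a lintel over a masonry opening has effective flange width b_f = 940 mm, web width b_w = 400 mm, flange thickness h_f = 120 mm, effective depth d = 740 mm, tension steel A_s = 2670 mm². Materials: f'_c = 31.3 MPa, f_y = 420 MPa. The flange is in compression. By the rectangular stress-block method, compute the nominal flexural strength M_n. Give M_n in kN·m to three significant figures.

Tension: T = A_s f_y = 2670 × 420 = 1121400 N.
Try a within the flange: a = T/(0.85 f'_c b_f) = 1121400/(0.85 × 31.3 × 940) = 44.84 mm.
Since a = 44.84 ≤ h_f = 120 mm, the stress block lies entirely in the flange; analyse as a rectangular beam of width b_f.
M_n = T(d − a/2) = 1121400 × (740 − 22.42) = 804.69 × 10⁶ N·mm.
M_n = 804.69 kN·m.

M_n ≈ 805 kN·m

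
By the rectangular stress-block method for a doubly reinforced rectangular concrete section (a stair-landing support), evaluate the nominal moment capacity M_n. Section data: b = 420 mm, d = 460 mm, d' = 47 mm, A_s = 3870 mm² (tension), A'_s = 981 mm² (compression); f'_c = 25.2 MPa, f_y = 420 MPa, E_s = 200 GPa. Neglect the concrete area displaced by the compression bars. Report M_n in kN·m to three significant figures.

M_n ≈ 646 kN·m

Assume both tension and compression steel yield.
Net tension couple steel: A_s − A'_s = 2889 mm².
a = (A_s − A'_s) f_y / (0.85 f'_c b) = 1213380/(0.85 × 25.2 × 420) = 134.87 mm.
c = a/β₁ = 134.87/0.85 = 158.67 mm; ε'_s = 0.003(c − d')/c = 0.0021 ≥ f_y/E_s = 0.0021, so compression steel does yield.
M_n = (A_s − A'_s) f_y (d − a/2) + A'_s f_y (d − d') = [1213380 × (460 − 67.435) + 412020 × (460 − 47)] × 10⁻⁶ = 476.33 + 170.16 = 646.49 kN·m.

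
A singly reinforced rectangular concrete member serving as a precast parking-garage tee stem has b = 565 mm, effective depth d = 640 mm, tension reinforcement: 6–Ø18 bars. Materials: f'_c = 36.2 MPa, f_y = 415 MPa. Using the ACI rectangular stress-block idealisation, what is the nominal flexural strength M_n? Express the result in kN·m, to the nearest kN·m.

M_n ≈ 393 kN·m

A_s = 6 × 254 = 1524 mm².
T = A_s f_y = 1524 × 415 = 632460 N = 632.46 kN.
From C = T: a = T/(0.85 f'_c b) = 632460/(0.85 × 36.2 × 565) = 36.38 mm.
M_n = T(d − a/2) = 632.46 kN × (640 − 18.19) mm = 393.27 kN·m.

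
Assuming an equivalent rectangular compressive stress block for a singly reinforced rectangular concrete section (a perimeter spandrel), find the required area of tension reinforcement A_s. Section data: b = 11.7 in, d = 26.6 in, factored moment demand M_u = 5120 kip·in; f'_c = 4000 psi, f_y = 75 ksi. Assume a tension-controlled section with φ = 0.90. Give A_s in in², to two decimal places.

A_s ≈ 3.22 in²

M_n = M_u/φ = 5120/0.90 = 5688.89 kip·in.
From M_n = 0.85 f'_c a b (d − a/2):
a = d − √(d² − 2M_n/(0.85 f'_c b)) = 26.6 − √(26.6² − 2 × 5688.89/(0.85 × 4 × 11.7)) = 6.069 in.
A_s = 0.85 f'_c a b / f_y = 0.85 × 4 × 6.069 × 11.7 / 75 = 3.219 in².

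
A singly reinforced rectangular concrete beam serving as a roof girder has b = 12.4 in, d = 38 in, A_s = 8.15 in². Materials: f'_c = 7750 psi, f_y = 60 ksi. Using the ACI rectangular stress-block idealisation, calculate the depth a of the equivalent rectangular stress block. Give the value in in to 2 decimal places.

a ≈ 5.99 in

T = A_s f_y = 8.15 × 60 = 489 kips.
a = T/(0.85 f'_c b) = 489/(0.85 × 7.75 × 12.4) = 5.99 in.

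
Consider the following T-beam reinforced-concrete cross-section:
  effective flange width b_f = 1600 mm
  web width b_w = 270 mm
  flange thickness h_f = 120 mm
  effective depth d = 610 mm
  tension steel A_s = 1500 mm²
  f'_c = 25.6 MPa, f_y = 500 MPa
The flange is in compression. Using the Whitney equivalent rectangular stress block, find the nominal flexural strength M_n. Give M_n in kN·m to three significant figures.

M_n ≈ 449 kN·m

Tension: T = A_s f_y = 1500 × 500 = 750000 N.
Try a within the flange: a = T/(0.85 f'_c b_f) = 750000/(0.85 × 25.6 × 1600) = 21.54 mm.
Since a = 21.54 ≤ h_f = 120 mm, the stress block lies entirely in the flange; analyse as a rectangular beam of width b_f.
M_n = T(d − a/2) = 750000 × (610 − 10.77) = 449.42 × 10⁶ N·mm.
M_n = 449.42 kN·m.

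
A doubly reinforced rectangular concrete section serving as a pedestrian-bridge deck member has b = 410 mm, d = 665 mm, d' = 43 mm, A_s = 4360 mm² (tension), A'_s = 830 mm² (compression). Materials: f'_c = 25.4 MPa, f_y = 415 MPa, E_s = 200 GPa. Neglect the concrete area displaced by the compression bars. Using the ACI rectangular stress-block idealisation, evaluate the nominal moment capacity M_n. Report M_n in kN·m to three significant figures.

M_n ≈ 1070 kN·m

Assume both tension and compression steel yield.
Net tension couple steel: A_s − A'_s = 3530 mm².
a = (A_s − A'_s) f_y / (0.85 f'_c b) = 1464950/(0.85 × 25.4 × 410) = 165.50 mm.
c = a/β₁ = 165.50/0.85 = 194.71 mm; ε'_s = 0.003(c − d')/c = 0.0023 ≥ f_y/E_s = 0.0021, so compression steel does yield.
M_n = (A_s − A'_s) f_y (d − a/2) + A'_s f_y (d − d') = [1464950 × (665 − 82.75) + 344450 × (665 − 43)] × 10⁻⁶ = 852.97 + 214.25 = 1067.22 kN·m.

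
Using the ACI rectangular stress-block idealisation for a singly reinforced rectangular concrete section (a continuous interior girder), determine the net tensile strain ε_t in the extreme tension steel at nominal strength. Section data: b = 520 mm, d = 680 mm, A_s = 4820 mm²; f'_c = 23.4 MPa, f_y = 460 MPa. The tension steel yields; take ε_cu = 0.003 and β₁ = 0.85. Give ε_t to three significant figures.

ε_t ≈ 0.00509

a = A_s f_y/(0.85 f'_c b) = 214.37 mm.
β₁ = 0.85, so c = a/β₁ = 214.37/0.85 = 252.20 mm.
From the linear strain diagram with ε_cu = 0.003: ε_t = 0.003 (d − c)/c = 0.003 × (680 − 252.20)/252.20 = 0.00509.
Since ε_t ≥ 0.005, the section is tension-controlled.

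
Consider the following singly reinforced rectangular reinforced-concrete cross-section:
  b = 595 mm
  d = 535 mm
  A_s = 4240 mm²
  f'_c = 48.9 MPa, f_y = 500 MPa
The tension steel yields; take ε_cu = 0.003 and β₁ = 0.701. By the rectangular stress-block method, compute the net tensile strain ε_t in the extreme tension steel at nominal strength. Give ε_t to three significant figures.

a = A_s f_y/(0.85 f'_c b) = 85.72 mm.
β₁ = 0.701, so c = a/β₁ = 85.72/0.701 = 122.28 mm.
From the linear strain diagram with ε_cu = 0.003: ε_t = 0.003 (d − c)/c = 0.003 × (535 − 122.28)/122.28 = 0.0101.
Since ε_t ≥ 0.005, the section is tension-controlled.

ε_t ≈ 0.0101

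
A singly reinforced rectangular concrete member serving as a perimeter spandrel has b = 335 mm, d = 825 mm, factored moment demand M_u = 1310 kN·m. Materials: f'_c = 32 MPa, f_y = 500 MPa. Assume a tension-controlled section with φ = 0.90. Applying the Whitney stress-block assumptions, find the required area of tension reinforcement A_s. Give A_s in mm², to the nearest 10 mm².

M_n = M_u/φ = 1310/0.90 = 1455.56 kN·m.
With M_n = 0.85 f'_c a b (d − a/2), solve the quadratic for a:
a = d − √(d² − 2M_n/(0.85 f'_c b)) = 825 − √(825² − 2 × 1455.56×10⁶/(0.85 × 32 × 335)) = 224.05 mm.
A_s = 0.85 f'_c a b / f_y = 0.85 × 32 × 224.05 × 335 / 500 = 4083.1 mm².

A_s ≈ 4080 mm²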